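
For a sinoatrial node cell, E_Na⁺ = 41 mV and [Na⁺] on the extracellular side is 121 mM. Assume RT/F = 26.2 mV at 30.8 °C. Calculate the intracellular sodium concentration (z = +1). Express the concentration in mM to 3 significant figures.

25.3 mM

Nernst: E = (26.2/1) · ln([out]/[in]), so ln([out]/[in]) = 41.0 × 1 / 26.2 = 1.5649.
[out]/[in] = e^(1.5649) = 4.782.
[in] = 121 / 4.782 = 25.3 mM.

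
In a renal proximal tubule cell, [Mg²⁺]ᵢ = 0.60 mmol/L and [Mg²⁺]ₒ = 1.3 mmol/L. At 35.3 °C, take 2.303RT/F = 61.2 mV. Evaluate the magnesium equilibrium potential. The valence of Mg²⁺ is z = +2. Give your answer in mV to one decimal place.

10.3 mV

E = (61.2/z) · log₁₀([Mg²⁺]_out/[Mg²⁺]_in) with z = +2.
= (61.2/2) · log₁₀(1.3/0.60) = 30.60 · log₁₀(2.167)
= 30.60 · (0.3358) = 10.28 mV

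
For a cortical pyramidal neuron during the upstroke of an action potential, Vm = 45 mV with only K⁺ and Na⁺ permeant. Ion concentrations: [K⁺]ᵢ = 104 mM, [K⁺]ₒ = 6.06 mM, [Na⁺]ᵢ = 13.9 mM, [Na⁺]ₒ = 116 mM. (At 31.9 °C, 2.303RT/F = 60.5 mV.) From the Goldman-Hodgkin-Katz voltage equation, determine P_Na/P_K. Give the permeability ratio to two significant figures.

15

Let α = P_Na/P_K. GHK: Vm = 60.5·log₁₀[(Kₒ + α·Naₒ)/(Kᵢ + α·Naᵢ)].
10^(Vm/60.5) = 10^(45.0/60.5) = 5.5437
So 5.5437·(Kᵢ + α·Naᵢ) = Kₒ + α·Naₒ → α = (5.5437·104.0 − 6.06) / (116.0 − 5.5437·13.9)
α = (576.5 − 6.06) / (116.0 − 77.06) = 570.5/38.94 = 14.65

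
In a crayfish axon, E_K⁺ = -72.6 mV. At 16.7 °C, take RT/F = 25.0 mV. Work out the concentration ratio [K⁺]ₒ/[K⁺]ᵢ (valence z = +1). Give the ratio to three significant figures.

ln([out]/[in]) = E·z/(25.0) = -72.6 × 1 / 25.0 = -2.9040
[out]/[in] = e^(-2.9040) = 0.0548

0.0548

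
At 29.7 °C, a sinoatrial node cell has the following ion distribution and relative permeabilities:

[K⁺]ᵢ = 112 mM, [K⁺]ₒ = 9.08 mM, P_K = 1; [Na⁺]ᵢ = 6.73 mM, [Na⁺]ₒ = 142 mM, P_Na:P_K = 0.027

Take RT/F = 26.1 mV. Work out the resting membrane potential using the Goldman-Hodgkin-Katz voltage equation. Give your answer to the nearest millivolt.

Vm = 26.1 · ln[(Σ P·[cation]ₒ + Σ P·[anion]ᵢ) / (Σ P·[cation]ᵢ + Σ P·[anion]ₒ)]
Numerator = 1×9.08 + 0.027×142 = 12.91
Denominator = 1×112 + 0.027×6.73 = 112.2
Vm = 26.1 · ln(0.11512) = 26.1 × (-2.1618) = -56.42 mV

-56 mV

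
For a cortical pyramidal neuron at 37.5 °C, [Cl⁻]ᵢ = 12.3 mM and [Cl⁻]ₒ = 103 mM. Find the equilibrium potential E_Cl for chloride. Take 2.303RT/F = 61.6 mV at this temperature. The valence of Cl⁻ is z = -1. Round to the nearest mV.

-57 mV

E = (61.6/z) · log₁₀([Cl⁻]_out/[Cl⁻]_in) with z = -1.
For an anion, dividing by z = -1 reverses the sign.
= (61.6/-1) · log₁₀(103/12.3) = -61.60 · log₁₀(8.374)
= -61.60 · (0.9229) = -56.85 mV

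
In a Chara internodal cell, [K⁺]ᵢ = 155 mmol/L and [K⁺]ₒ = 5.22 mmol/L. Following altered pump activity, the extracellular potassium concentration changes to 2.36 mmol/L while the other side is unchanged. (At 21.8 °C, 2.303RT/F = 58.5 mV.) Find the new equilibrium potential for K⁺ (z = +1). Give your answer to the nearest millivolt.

After the shift: [K⁺]_out = 2.36, [K⁺]_in = 155 mmol/L.
E_new = (58.5/1)·log₁₀(2.36/155) = 58.50 · (-1.8174) = -106.32 mV

-106 mV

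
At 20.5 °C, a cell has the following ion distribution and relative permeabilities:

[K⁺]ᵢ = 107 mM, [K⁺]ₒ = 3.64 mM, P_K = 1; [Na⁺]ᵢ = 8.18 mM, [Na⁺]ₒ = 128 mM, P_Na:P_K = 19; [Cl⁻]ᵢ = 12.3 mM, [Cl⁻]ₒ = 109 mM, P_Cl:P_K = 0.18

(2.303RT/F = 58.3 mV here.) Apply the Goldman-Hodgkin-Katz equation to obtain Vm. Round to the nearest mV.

Vm = 58.3 · log₁₀[(Σ P·[cation]ₒ + Σ P·[anion]ᵢ) / (Σ P·[cation]ᵢ + Σ P·[anion]ₒ)]
Numerator = 1×3.64 + 19×128 + 0.18×12.3 = 2438
Denominator = 1×107 + 19×8.18 + 0.18×109 = 282
Vm = 58.3 · log₁₀(8.6436) = 58.3 × (0.9367) = 54.61 mV

55 mV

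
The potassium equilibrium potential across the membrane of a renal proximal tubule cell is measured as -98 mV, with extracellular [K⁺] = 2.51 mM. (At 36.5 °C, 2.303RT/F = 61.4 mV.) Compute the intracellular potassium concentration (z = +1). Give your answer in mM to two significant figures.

Nernst: E = (61.4/1) · log₁₀([out]/[in]), so log₁₀([out]/[in]) = -98.0 × 1 / 61.4 = -1.5961.
[out]/[in] = 10^(-1.5961) = 0.02535.
[in] = 2.51 / 0.02535 = 99.03 mM.

99 mM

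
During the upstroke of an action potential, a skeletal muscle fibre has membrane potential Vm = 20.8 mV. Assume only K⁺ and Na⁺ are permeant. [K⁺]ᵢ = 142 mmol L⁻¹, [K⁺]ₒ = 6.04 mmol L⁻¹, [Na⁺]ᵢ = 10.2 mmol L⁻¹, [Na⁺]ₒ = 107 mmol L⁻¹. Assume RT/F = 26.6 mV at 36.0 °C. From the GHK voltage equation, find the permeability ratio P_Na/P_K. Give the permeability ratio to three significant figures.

Let α = P_Na/P_K. GHK: Vm = 26.6·ln[(Kₒ + α·Naₒ)/(Kᵢ + α·Naᵢ)].
e^(Vm/26.6) = e^(20.8/26.6) = 2.1857
So 2.1857·(Kᵢ + α·Naᵢ) = Kₒ + α·Naₒ → α = (2.1857·142.0 − 6.04) / (107.0 − 2.1857·10.2)
α = (310.4 − 6.04) / (107.0 − 22.29) = 304.3/84.71 = 3.593

3.59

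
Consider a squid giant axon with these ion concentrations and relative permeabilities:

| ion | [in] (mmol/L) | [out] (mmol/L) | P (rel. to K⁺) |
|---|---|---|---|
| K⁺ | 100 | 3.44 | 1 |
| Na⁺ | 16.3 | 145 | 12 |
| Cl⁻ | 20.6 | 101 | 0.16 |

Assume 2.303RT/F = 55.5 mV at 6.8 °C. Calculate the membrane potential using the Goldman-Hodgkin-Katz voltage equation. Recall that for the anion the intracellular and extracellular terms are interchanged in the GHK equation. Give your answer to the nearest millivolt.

Vm = 55.5 · log₁₀[(Σ P·[cation]ₒ + Σ P·[anion]ᵢ) / (Σ P·[cation]ᵢ + Σ P·[anion]ₒ)]
Numerator = 1×3.44 + 12×145 + 0.16×20.6 = 1747
Denominator = 1×100 + 12×16.3 + 0.16×101 = 311.8
Vm = 55.5 · log₁₀(5.6028) = 55.5 × (0.7484) = 41.54 mV

42 mV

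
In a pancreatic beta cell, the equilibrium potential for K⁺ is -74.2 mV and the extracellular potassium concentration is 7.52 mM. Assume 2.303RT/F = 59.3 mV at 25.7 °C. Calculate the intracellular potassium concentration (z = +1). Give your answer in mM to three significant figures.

Nernst: E = (59.3/1) · log₁₀([out]/[in]), so log₁₀([out]/[in]) = -74.2 × 1 / 59.3 = -1.2513.
[out]/[in] = 10^(-1.2513) = 0.05607.
[in] = 7.52 / 0.05607 = 134.1 mM.

134 mM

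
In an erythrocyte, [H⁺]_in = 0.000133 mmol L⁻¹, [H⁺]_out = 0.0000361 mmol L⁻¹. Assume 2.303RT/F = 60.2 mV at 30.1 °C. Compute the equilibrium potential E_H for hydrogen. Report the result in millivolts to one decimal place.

E = (60.2/z) · log₁₀([H⁺]_out/[H⁺]_in) with z = +1.
= (60.2/1) · log₁₀(0.0000361/0.000133) = 60.20 · log₁₀(0.2714)
= 60.20 · (-0.5663) = -34.09 mV

-34.1 mV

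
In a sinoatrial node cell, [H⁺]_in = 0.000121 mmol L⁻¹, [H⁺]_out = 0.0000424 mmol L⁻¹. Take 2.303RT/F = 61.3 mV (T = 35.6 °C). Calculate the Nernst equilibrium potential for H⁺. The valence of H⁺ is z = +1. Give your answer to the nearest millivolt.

-28 mV

E = (61.3/z) · log₁₀([H⁺]_out/[H⁺]_in) with z = +1.
= (61.3/1) · log₁₀(0.0000424/0.000121) = 61.30 · log₁₀(0.3504)
= 61.30 · (-0.4554) = -27.92 mV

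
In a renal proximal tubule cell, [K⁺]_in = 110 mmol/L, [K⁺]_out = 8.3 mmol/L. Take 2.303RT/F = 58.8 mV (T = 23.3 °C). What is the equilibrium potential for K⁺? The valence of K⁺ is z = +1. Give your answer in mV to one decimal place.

E = (58.8/z) · log₁₀([K⁺]_out/[K⁺]_in) with z = +1.
= (58.8/1) · log₁₀(8.3/110) = 58.80 · log₁₀(0.07545)
= 58.80 · (-1.1223) = -65.99 mV

-66.0 mV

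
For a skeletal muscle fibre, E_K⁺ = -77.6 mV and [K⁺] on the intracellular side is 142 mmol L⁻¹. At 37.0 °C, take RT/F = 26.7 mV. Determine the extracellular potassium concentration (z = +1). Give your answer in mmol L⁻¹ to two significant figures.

7.8 mmol L⁻¹

Nernst: E = (26.7/1) · ln([out]/[in]), so ln([out]/[in]) = -77.6 × 1 / 26.7 = -2.9064.
[out]/[in] = e^(-2.9064) = 0.05467.
[out] = 0.05467 × 142 = 7.764 mmol L⁻¹.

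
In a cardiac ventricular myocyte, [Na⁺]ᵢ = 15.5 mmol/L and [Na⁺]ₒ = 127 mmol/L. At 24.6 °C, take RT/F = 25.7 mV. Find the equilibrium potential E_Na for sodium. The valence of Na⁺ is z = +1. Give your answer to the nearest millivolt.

54 mV

E = (25.7/z) · ln([Na⁺]_out/[Na⁺]_in) with z = +1.
= (25.7/1) · ln(127/15.5) = 25.70 · ln(8.194)
= 25.70 · (2.1033) = 54.06 mV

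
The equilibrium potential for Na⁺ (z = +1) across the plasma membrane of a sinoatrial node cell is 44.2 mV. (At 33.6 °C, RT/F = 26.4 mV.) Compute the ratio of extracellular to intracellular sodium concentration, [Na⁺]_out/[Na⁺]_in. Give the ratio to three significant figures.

ln([out]/[in]) = E·z/(26.4) = 44.2 × 1 / 26.4 = 1.6742
[out]/[in] = e^(1.6742) = 5.335

5.33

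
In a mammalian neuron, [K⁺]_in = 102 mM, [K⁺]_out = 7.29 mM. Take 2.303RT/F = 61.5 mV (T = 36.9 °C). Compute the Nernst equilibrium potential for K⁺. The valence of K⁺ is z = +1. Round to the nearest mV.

E = (61.5/z) · log₁₀([K⁺]_out/[K⁺]_in) with z = +1.
= (61.5/1) · log₁₀(7.29/102) = 61.50 · log₁₀(0.07147)
= 61.50 · (-1.1459) = -70.47 mV

-70 mV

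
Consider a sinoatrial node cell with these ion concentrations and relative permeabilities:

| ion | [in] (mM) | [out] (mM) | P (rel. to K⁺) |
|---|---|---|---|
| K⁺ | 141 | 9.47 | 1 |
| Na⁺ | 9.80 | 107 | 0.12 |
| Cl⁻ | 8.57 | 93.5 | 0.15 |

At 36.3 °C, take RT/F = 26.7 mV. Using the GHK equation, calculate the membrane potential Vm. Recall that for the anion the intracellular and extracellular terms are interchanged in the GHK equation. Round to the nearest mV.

Vm = 26.7 · ln[(Σ P·[cation]ₒ + Σ P·[anion]ᵢ) / (Σ P·[cation]ᵢ + Σ P·[anion]ₒ)]
Numerator = 1×9.47 + 0.12×107 + 0.15×8.57 = 23.6
Denominator = 1×141 + 0.12×9.80 + 0.15×93.5 = 156.2
Vm = 26.7 · ln(0.15106) = 26.7 × (-1.8901) = -50.47 mV

-50 mV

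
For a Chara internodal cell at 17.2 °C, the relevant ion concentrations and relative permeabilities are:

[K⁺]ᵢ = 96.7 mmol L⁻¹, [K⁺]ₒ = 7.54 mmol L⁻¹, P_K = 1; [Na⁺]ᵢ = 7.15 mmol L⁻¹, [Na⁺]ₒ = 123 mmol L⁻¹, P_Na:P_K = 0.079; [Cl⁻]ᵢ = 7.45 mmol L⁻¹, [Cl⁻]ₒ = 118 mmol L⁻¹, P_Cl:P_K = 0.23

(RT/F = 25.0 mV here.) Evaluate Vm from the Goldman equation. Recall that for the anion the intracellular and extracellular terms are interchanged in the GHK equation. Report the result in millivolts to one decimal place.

Vm = 25.0 · ln[(Σ P·[cation]ₒ + Σ P·[anion]ᵢ) / (Σ P·[cation]ᵢ + Σ P·[anion]ₒ)]
Numerator = 1×7.54 + 0.079×123 + 0.23×7.45 = 18.97
Denominator = 1×96.7 + 0.079×7.15 + 0.23×118 = 124.4
Vm = 25.0 · ln(0.15249) = 25.0 × (-1.8807) = -47.02 mV

-47.0 mV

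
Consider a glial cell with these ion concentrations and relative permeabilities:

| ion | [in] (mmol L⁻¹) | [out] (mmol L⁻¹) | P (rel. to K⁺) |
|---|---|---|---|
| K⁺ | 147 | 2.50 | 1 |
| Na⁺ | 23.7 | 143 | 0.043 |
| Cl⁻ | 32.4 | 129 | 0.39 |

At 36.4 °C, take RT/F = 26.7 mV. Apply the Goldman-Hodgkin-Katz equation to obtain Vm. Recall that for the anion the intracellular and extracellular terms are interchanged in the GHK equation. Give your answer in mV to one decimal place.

Vm = 26.7 · ln[(Σ P·[cation]ₒ + Σ P·[anion]ᵢ) / (Σ P·[cation]ᵢ + Σ P·[anion]ₒ)]
Numerator = 1×2.50 + 0.043×143 + 0.39×32.4 = 21.28
Denominator = 1×147 + 0.043×23.7 + 0.39×129 = 198.3
Vm = 26.7 · ln(0.10732) = 26.7 × (-2.2319) = -59.59 mV

-59.6 mV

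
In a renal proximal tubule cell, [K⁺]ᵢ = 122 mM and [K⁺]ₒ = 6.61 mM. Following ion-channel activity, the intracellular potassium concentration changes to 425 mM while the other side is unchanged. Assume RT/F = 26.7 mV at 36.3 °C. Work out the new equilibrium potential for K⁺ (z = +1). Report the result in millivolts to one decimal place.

-111.2 mV

After the shift: [K⁺]_out = 6.61, [K⁺]_in = 425 mM.
E_new = (26.7/1)·ln(6.61/425) = 26.70 · (-4.1635) = -111.17 mV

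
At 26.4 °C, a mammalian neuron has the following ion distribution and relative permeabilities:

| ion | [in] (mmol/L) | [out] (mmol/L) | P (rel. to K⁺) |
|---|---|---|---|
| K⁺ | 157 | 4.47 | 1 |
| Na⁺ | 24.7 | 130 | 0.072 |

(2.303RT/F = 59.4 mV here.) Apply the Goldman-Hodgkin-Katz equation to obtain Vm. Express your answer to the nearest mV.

-63 mV

Vm = 59.4 · log₁₀[(Σ P·[cation]ₒ + Σ P·[anion]ᵢ) / (Σ P·[cation]ᵢ + Σ P·[anion]ₒ)]
Numerator = 1×4.47 + 0.072×130 = 13.83
Denominator = 1×157 + 0.072×24.7 = 158.8
Vm = 59.4 · log₁₀(0.087103) = 59.4 × (-1.0600) = -62.96 mV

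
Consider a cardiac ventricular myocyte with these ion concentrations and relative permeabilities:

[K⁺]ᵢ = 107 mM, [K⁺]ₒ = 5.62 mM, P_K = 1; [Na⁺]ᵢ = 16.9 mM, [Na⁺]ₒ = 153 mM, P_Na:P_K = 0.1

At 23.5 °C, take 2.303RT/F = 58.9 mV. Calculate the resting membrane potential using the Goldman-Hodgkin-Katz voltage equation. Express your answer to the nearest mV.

-42 mV

Vm = 58.9 · log₁₀[(Σ P·[cation]ₒ + Σ P·[anion]ᵢ) / (Σ P·[cation]ᵢ + Σ P·[anion]ₒ)]
Numerator = 1×5.62 + 0.1×153 = 20.92
Denominator = 1×107 + 0.1×16.9 = 108.7
Vm = 58.9 · log₁₀(0.19247) = 58.9 × (-0.7156) = -42.15 mV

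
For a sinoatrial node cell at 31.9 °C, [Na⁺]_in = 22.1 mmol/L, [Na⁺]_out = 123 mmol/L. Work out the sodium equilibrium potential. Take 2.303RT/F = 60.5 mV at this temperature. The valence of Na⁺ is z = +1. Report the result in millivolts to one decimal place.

E = (60.5/z) · log₁₀([Na⁺]_out/[Na⁺]_in) with z = +1.
= (60.5/1) · log₁₀(123/22.1) = 60.50 · log₁₀(5.566)
= 60.50 · (0.7455) = 45.10 mV

45.1 mV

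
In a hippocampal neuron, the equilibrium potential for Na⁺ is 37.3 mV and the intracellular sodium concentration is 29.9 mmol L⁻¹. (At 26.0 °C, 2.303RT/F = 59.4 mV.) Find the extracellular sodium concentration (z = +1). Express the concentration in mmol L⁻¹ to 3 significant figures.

127 mmol L⁻¹

Nernst: E = (59.4/1) · log₁₀([out]/[in]), so log₁₀([out]/[in]) = 37.3 × 1 / 59.4 = 0.6279.
[out]/[in] = 10^(0.6279) = 4.246.
[out] = 4.246 × 29.9 = 126.9 mmol L⁻¹.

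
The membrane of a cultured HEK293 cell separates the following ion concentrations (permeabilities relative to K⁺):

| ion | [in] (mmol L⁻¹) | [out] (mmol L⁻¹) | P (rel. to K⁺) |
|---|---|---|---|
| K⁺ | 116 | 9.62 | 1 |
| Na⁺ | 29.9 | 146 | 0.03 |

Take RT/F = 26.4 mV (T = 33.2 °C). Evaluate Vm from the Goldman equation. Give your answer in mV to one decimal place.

Vm = 26.4 · ln[(Σ P·[cation]ₒ + Σ P·[anion]ᵢ) / (Σ P·[cation]ᵢ + Σ P·[anion]ₒ)]
Numerator = 1×9.62 + 0.03×146 = 14
Denominator = 1×116 + 0.03×29.9 = 116.9
Vm = 26.4 · ln(0.11976) = 26.4 × (-2.1222) = -56.03 mV

-56.0 mV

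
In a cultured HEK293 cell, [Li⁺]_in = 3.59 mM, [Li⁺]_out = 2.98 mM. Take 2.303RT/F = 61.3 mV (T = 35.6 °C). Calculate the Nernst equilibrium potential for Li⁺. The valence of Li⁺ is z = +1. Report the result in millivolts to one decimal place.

E = (61.3/z) · log₁₀([Li⁺]_out/[Li⁺]_in) with z = +1.
= (61.3/1) · log₁₀(2.98/3.59) = 61.30 · log₁₀(0.8301)
= 61.30 · (-0.0809) = -4.96 mV

-5.0 mV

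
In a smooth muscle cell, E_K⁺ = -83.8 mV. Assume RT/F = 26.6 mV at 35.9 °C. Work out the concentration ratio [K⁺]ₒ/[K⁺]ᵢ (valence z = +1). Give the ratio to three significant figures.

ln([out]/[in]) = E·z/(26.6) = -83.8 × 1 / 26.6 = -3.1504
[out]/[in] = e^(-3.1504) = 0.04284

0.0428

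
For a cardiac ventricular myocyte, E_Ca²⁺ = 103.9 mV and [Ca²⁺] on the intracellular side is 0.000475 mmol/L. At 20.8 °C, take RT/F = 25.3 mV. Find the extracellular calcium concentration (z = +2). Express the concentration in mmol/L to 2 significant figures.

Nernst: E = (25.3/2) · ln([out]/[in]), so ln([out]/[in]) = 103.9 × 2 / 25.3 = 8.2134.
[out]/[in] = e^(8.2134) = 3690.
[out] = 3690 × 0.000475 = 1.753 mmol/L.

1.8 mmol/L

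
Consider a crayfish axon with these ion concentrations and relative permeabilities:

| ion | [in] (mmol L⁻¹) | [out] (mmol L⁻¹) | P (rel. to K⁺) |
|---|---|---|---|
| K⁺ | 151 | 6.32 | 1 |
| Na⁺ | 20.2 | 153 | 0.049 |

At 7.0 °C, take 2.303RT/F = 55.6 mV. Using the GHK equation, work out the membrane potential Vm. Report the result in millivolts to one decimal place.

Vm = 55.6 · log₁₀[(Σ P·[cation]ₒ + Σ P·[anion]ᵢ) / (Σ P·[cation]ᵢ + Σ P·[anion]ₒ)]
Numerator = 1×6.32 + 0.049×153 = 13.82
Denominator = 1×151 + 0.049×20.2 = 152
Vm = 55.6 · log₁₀(0.090907) = 55.6 × (-1.0414) = -57.90 mV

-57.9 mV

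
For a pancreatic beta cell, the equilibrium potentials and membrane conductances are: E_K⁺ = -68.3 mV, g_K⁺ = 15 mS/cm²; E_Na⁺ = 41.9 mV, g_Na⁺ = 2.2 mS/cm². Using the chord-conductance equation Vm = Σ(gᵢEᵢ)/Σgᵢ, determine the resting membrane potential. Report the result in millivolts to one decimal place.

Σ gᵢEᵢ = 15·(-68.3) + 2.2·(41.9) = -932.32
Σ gᵢ = 15 + 2.2 = 17.2
Vm = -932.32 / 17.2 = -54.20 mV

-54.2 mV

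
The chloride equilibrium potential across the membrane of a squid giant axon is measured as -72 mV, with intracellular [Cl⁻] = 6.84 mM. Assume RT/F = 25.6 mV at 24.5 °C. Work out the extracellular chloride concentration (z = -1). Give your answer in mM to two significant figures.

Nernst: E = (25.6/-1) · ln([out]/[in]), so ln([out]/[in]) = -72.0 × -1 / 25.6 = 2.8125.
[out]/[in] = e^(2.8125) = 16.65.
[out] = 16.65 × 6.84 = 113.9 mM.

110 mM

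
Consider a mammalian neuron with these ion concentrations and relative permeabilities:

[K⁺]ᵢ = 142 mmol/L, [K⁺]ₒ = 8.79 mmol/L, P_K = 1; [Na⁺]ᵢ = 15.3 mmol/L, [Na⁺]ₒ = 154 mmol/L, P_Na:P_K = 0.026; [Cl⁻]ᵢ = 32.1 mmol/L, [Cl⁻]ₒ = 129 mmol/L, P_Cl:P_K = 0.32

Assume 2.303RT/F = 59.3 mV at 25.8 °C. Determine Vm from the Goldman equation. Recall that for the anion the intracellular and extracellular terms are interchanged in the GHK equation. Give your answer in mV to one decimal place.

Vm = 59.3 · log₁₀[(Σ P·[cation]ₒ + Σ P·[anion]ᵢ) / (Σ P·[cation]ᵢ + Σ P·[anion]ₒ)]
Numerator = 1×8.79 + 0.026×154 + 0.32×32.1 = 23.07
Denominator = 1×142 + 0.026×15.3 + 0.32×129 = 183.7
Vm = 59.3 · log₁₀(0.12558) = 59.3 × (-0.9011) = -53.43 mV

-53.4 mV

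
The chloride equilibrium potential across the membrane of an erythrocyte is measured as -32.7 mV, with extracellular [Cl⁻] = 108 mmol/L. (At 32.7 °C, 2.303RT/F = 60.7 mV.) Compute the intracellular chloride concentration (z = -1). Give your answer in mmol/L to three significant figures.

31.2 mmol/L

Nernst: E = (60.7/-1) · log₁₀([out]/[in]), so log₁₀([out]/[in]) = -32.7 × -1 / 60.7 = 0.5387.
[out]/[in] = 10^(0.5387) = 3.457.
[in] = 108 / 3.457 = 31.24 mmol/L.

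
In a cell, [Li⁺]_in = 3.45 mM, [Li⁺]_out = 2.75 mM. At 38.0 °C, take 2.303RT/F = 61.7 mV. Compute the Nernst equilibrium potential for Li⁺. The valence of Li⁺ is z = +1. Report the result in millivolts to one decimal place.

-6.1 mV

E = (61.7/z) · log₁₀([Li⁺]_out/[Li⁺]_in) with z = +1.
= (61.7/1) · log₁₀(2.75/3.45) = 61.70 · log₁₀(0.7971)
= 61.70 · (-0.0985) = -6.08 mV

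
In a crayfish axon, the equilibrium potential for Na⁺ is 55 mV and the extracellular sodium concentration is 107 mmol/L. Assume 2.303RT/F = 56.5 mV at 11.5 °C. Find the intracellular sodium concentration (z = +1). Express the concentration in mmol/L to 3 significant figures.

Nernst: E = (56.5/1) · log₁₀([out]/[in]), so log₁₀([out]/[in]) = 55.0 × 1 / 56.5 = 0.9735.
[out]/[in] = 10^(0.9735) = 9.407.
[in] = 107 / 9.407 = 11.37 mmol/L.

11.4 mmol/L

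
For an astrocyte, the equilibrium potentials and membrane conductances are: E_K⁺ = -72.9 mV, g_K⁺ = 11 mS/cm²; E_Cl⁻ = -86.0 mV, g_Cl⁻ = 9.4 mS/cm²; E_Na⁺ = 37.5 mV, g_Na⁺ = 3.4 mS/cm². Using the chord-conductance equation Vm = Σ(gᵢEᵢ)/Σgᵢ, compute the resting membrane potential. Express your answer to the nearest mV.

Σ gᵢEᵢ = 11·(-72.9) + 9.4·(-86.0) + 3.4·(37.5) = -1482.80
Σ gᵢ = 11 + 9.4 + 3.4 = 23.8
Vm = -1482.80 / 23.8 = -62.30 mV

-62 mV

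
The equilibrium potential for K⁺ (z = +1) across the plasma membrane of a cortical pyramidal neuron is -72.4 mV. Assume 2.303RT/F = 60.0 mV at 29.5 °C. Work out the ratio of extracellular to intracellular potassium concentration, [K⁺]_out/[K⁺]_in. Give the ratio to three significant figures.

0.0621

log₁₀([out]/[in]) = E·z/(60.0) = -72.4 × 1 / 60.0 = -1.2067
[out]/[in] = 10^(-1.2067) = 0.06213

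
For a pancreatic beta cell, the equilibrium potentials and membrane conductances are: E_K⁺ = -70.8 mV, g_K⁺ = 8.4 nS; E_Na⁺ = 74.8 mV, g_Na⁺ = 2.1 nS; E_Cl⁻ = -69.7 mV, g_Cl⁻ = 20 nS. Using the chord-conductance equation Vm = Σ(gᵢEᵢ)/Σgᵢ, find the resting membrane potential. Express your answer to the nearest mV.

-60 mV

Σ gᵢEᵢ = 8.4·(-70.8) + 2.1·(74.8) + 20·(-69.7) = -1831.64
Σ gᵢ = 8.4 + 2.1 + 20 = 30.5
Vm = -1831.64 / 30.5 = -60.05 mV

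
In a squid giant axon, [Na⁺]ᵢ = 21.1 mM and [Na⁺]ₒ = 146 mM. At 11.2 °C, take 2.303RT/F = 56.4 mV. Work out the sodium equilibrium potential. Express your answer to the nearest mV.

E = (56.4/z) · log₁₀([Na⁺]_out/[Na⁺]_in) with z = +1.
= (56.4/1) · log₁₀(146/21.1) = 56.40 · log₁₀(6.919)
= 56.40 · (0.8401) = 47.38 mV

47 mV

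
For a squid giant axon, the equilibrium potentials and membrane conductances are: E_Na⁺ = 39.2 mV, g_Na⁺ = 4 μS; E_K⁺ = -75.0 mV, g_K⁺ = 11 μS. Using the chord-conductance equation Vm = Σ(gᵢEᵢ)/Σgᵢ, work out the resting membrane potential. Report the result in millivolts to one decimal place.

Σ gᵢEᵢ = 4·(39.2) + 11·(-75.0) = -668.20
Σ gᵢ = 4 + 11 = 15
Vm = -668.20 / 15 = -44.55 mV

-44.5 mV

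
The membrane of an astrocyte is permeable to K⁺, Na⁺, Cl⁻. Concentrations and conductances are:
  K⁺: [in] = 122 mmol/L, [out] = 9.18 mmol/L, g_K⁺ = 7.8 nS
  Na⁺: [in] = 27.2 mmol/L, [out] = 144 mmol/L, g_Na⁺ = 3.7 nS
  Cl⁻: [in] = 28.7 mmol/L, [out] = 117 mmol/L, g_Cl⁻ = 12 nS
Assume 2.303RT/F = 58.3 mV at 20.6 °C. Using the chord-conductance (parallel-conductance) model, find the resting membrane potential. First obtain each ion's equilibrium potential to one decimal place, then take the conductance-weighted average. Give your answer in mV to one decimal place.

-33.3 mV

E_K⁺ = (58.3/1)·log₁₀(9.18/122) = -65.5 mV
E_Na⁺ = (58.3/1)·log₁₀(144/27.2) = 42.2 mV
E_Cl⁻ = (58.3/-1)·log₁₀(117/28.7) = -35.6 mV
Vm = (Σ gᵢEᵢ)/(Σ gᵢ) = (7.8·-65.5 + 3.7·42.2 + 12·-35.6) / (7.8 + 3.7 + 12)
= -781.96 / 23.5 = -33.27 mV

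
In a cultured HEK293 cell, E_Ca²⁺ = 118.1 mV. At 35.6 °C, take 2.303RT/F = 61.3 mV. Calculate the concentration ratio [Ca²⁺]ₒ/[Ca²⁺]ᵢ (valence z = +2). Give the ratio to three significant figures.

log₁₀([out]/[in]) = E·z/(61.3) = 118.1 × 2 / 61.3 = 3.8532
[out]/[in] = 10^(3.8532) = 7132

7130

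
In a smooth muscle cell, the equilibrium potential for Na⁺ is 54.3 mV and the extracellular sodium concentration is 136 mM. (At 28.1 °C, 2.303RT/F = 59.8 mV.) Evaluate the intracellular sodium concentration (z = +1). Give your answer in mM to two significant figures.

Nernst: E = (59.8/1) · log₁₀([out]/[in]), so log₁₀([out]/[in]) = 54.3 × 1 / 59.8 = 0.9080.
[out]/[in] = 10^(0.9080) = 8.091.
[in] = 136 / 8.091 = 16.81 mM.

17 mM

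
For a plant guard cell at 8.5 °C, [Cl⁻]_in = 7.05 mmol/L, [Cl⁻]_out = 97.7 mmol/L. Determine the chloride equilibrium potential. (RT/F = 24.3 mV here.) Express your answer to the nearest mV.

-64 mV

E = (24.3/z) · ln([Cl⁻]_out/[Cl⁻]_in) with z = -1.
For an anion, dividing by z = -1 reverses the sign.
= (24.3/-1) · ln(97.7/7.05) = -24.30 · ln(13.86)
= -24.30 · (2.6289) = -63.88 mV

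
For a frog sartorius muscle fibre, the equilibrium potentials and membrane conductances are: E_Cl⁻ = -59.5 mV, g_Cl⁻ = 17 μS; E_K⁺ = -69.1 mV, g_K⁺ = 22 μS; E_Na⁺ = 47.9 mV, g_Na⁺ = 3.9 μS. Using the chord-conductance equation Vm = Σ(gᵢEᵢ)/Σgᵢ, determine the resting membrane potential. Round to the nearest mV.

Σ gᵢEᵢ = 17·(-59.5) + 22·(-69.1) + 3.9·(47.9) = -2344.89
Σ gᵢ = 17 + 22 + 3.9 = 42.9
Vm = -2344.89 / 42.9 = -54.66 mV

-55 mV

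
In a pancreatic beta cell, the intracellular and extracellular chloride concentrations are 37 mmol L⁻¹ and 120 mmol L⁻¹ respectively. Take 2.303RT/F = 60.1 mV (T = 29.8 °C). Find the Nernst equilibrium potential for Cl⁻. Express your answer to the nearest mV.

E = (60.1/z) · log₁₀([Cl⁻]_out/[Cl⁻]_in) with z = -1.
For an anion, dividing by z = -1 reverses the sign.
= (60.1/-1) · log₁₀(120/37) = -60.10 · log₁₀(3.243)
= -60.10 · (0.5110) = -30.71 mV

-31 mV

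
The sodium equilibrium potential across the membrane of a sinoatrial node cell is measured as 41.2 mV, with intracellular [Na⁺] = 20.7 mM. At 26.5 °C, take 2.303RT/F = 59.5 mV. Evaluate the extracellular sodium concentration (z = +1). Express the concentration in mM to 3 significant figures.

102 mM

Nernst: E = (59.5/1) · log₁₀([out]/[in]), so log₁₀([out]/[in]) = 41.2 × 1 / 59.5 = 0.6924.
[out]/[in] = 10^(0.6924) = 4.925.
[out] = 4.925 × 20.7 = 102 mM.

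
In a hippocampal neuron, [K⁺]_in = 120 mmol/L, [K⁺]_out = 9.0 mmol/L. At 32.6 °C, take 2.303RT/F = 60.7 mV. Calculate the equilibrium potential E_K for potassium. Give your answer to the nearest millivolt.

-68 mV

E = (60.7/z) · log₁₀([K⁺]_out/[K⁺]_in) with z = +1.
= (60.7/1) · log₁₀(9.0/120) = 60.70 · log₁₀(0.075)
= 60.70 · (-1.1249) = -68.28 mV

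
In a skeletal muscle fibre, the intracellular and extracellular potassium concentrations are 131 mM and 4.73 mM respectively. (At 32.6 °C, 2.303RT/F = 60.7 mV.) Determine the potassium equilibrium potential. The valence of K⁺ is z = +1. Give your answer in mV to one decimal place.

E = (60.7/z) · log₁₀([K⁺]_out/[K⁺]_in) with z = +1.
= (60.7/1) · log₁₀(4.73/131) = 60.70 · log₁₀(0.03611)
= 60.70 · (-1.4424) = -87.55 mV

-87.6 mV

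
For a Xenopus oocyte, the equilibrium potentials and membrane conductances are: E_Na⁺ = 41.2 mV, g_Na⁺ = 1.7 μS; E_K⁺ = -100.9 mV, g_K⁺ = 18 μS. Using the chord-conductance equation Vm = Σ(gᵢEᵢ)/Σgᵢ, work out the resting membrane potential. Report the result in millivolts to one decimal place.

-88.6 mV

Σ gᵢEᵢ = 1.7·(41.2) + 18·(-100.9) = -1746.16
Σ gᵢ = 1.7 + 18 = 19.7
Vm = -1746.16 / 19.7 = -88.64 mV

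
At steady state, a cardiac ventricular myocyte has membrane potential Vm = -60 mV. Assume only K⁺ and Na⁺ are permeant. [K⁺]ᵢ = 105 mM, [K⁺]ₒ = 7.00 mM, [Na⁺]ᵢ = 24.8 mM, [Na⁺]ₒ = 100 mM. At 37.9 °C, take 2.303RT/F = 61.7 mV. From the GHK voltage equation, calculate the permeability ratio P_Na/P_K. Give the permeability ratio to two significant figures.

0.043

Let α = P_Na/P_K. GHK: Vm = 61.7·log₁₀[(Kₒ + α·Naₒ)/(Kᵢ + α·Naᵢ)].
10^(Vm/61.7) = 10^(-60.0/61.7) = 0.10655
So 0.10655·(Kᵢ + α·Naᵢ) = Kₒ + α·Naₒ → α = (0.10655·105.0 − 7.0) / (100.0 − 0.10655·24.8)
α = (11.19 − 7.0) / (100.0 − 2.642) = 4.188/97.36 = 0.04301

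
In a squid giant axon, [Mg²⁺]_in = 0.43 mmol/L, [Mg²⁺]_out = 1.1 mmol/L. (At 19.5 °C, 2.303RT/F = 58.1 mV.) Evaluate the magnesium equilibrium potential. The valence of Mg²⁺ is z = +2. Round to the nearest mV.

12 mV

E = (58.1/z) · log₁₀([Mg²⁺]_out/[Mg²⁺]_in) with z = +2.
= (58.1/2) · log₁₀(1.1/0.43) = 29.05 · log₁₀(2.558)
= 29.05 · (0.4079) = 11.85 mV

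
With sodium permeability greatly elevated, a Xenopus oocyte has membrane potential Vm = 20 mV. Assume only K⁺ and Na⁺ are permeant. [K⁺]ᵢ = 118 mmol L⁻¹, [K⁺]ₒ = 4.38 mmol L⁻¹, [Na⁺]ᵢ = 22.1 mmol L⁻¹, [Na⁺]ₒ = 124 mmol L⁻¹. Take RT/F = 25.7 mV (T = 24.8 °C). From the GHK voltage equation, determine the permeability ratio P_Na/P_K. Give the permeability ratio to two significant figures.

3.3

Let α = P_Na/P_K. GHK: Vm = 25.7·ln[(Kₒ + α·Naₒ)/(Kᵢ + α·Naᵢ)].
e^(Vm/25.7) = e^(20.0/25.7) = 2.1776
So 2.1776·(Kᵢ + α·Naᵢ) = Kₒ + α·Naₒ → α = (2.1776·118.0 − 4.38) / (124.0 − 2.1776·22.1)
α = (257 − 4.38) / (124.0 − 48.12) = 252.6/75.88 = 3.329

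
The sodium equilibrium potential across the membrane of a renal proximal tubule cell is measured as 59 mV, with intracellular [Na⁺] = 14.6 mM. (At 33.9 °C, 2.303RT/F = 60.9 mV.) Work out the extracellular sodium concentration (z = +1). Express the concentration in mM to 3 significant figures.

136 mM

Nernst: E = (60.9/1) · log₁₀([out]/[in]), so log₁₀([out]/[in]) = 59.0 × 1 / 60.9 = 0.9688.
[out]/[in] = 10^(0.9688) = 9.307.
[out] = 9.307 × 14.6 = 135.9 mM.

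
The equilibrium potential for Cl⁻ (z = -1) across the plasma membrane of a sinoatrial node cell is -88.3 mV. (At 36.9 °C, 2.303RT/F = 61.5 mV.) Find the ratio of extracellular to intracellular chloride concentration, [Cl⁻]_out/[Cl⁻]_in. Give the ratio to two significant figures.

log₁₀([out]/[in]) = E·z/(61.5) = -88.3 × -1 / 61.5 = 1.4358
[out]/[in] = 10^(1.4358) = 27.28

27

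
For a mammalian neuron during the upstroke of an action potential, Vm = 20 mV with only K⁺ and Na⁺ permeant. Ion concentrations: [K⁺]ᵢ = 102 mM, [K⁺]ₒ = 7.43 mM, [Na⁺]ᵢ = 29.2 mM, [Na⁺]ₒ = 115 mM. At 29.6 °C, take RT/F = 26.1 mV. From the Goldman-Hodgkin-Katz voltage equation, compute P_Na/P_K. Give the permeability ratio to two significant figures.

4.1

Let α = P_Na/P_K. GHK: Vm = 26.1·ln[(Kₒ + α·Naₒ)/(Kᵢ + α·Naᵢ)].
e^(Vm/26.1) = e^(20.0/26.1) = 2.1518
So 2.1518·(Kᵢ + α·Naᵢ) = Kₒ + α·Naₒ → α = (2.1518·102.0 − 7.43) / (115.0 − 2.1518·29.2)
α = (219.5 − 7.43) / (115.0 − 62.83) = 212/52.17 = 4.065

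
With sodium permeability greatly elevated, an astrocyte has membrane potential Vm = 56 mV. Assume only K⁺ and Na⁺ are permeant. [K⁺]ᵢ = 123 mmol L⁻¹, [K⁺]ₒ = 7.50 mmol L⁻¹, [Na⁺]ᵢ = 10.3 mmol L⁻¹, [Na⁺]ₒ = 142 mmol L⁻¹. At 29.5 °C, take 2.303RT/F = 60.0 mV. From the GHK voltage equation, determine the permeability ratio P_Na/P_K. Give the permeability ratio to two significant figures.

Let α = P_Na/P_K. GHK: Vm = 60.0·log₁₀[(Kₒ + α·Naₒ)/(Kᵢ + α·Naᵢ)].
10^(Vm/60.0) = 10^(56.0/60.0) = 8.577
So 8.577·(Kᵢ + α·Naᵢ) = Kₒ + α·Naₒ → α = (8.577·123.0 − 7.5) / (142.0 − 8.577·10.3)
α = (1055 − 7.5) / (142.0 − 88.34) = 1047/53.66 = 19.52

20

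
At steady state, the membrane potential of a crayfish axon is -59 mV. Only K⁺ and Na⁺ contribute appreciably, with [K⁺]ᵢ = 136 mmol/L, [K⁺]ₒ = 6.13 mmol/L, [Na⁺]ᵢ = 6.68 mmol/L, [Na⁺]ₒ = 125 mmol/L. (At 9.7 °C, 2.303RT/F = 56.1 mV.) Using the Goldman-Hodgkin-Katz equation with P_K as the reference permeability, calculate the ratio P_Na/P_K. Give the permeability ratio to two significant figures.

0.048

Let α = P_Na/P_K. GHK: Vm = 56.1·log₁₀[(Kₒ + α·Naₒ)/(Kᵢ + α·Naᵢ)].
10^(Vm/56.1) = 10^(-59.0/56.1) = 0.088778
So 0.088778·(Kᵢ + α·Naᵢ) = Kₒ + α·Naₒ → α = (0.088778·136.0 − 6.13) / (125.0 − 0.088778·6.68)
α = (12.07 − 6.13) / (125.0 − 0.593) = 5.944/124.4 = 0.04778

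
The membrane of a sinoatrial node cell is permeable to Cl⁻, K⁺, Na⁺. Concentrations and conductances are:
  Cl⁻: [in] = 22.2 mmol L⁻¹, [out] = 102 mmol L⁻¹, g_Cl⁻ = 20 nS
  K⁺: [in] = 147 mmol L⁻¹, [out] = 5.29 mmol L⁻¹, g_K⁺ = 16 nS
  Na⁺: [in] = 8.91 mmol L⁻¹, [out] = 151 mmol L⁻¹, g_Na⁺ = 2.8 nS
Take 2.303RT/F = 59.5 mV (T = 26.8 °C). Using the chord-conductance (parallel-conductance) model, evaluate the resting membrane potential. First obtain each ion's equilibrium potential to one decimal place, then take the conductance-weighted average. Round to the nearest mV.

E_Cl⁻ = (59.5/-1)·log₁₀(102/22.2) = -39.4 mV
E_K⁺ = (59.5/1)·log₁₀(5.29/147) = -85.9 mV
E_Na⁺ = (59.5/1)·log₁₀(151/8.91) = 73.1 mV
Vm = (Σ gᵢEᵢ)/(Σ gᵢ) = (20·-39.4 + 16·-85.9 + 2.8·73.1) / (20 + 16 + 2.8)
= -1957.72 / 38.8 = -50.46 mV

-50 mV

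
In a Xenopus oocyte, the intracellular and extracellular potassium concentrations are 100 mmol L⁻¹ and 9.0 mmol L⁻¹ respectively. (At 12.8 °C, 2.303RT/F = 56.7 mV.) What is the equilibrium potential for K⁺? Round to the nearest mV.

-59 mV

E = (56.7/z) · log₁₀([K⁺]_out/[K⁺]_in) with z = +1.
= (56.7/1) · log₁₀(9.0/100) = 56.70 · log₁₀(0.09)
= 56.70 · (-1.0458) = -59.29 mV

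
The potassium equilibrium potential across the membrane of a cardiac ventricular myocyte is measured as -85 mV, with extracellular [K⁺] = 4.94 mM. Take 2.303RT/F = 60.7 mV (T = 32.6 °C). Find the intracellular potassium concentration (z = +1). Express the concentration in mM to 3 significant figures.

Nernst: E = (60.7/1) · log₁₀([out]/[in]), so log₁₀([out]/[in]) = -85.0 × 1 / 60.7 = -1.4003.
[out]/[in] = 10^(-1.4003) = 0.03978.
[in] = 4.94 / 0.03978 = 124.2 mM.

124 mM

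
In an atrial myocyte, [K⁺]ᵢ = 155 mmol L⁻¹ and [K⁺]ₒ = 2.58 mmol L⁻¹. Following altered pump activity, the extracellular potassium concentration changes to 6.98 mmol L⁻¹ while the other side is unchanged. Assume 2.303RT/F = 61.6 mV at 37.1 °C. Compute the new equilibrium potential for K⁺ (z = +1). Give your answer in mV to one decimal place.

After the shift: [K⁺]_out = 6.98, [K⁺]_in = 155 mmol L⁻¹.
E_new = (61.6/1)·log₁₀(6.98/155) = 61.60 · (-1.3465) = -82.94 mV

-82.9 mV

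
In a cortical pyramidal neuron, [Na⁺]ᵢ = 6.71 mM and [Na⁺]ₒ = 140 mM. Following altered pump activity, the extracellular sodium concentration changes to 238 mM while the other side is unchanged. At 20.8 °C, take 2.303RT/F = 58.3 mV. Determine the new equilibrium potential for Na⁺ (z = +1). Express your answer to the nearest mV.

90 mV

After the shift: [Na⁺]_out = 238, [Na⁺]_in = 6.71 mM.
E_new = (58.3/1)·log₁₀(238/6.71) = 58.30 · (1.5499) = 90.36 mV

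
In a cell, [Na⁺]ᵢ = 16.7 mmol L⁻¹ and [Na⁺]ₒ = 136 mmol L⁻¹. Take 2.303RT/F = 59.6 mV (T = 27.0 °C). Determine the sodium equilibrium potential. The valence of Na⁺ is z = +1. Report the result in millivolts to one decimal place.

E = (59.6/z) · log₁₀([Na⁺]_out/[Na⁺]_in) with z = +1.
= (59.6/1) · log₁₀(136/16.7) = 59.60 · log₁₀(8.144)
= 59.60 · (0.9108) = 54.29 mV

54.3 mV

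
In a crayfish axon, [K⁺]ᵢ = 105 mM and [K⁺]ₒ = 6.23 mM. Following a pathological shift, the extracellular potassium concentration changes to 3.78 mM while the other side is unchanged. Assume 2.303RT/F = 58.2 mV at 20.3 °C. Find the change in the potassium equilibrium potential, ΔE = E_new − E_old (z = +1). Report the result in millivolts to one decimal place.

E_old = (58.2/1)·log₁₀(6.23/105) = -71.39 mV
E_new = (58.2/1)·log₁₀(3.78/105) = -84.02 mV
ΔE = -84.02 − (-71.39) = -12.63 mV

-12.6 mV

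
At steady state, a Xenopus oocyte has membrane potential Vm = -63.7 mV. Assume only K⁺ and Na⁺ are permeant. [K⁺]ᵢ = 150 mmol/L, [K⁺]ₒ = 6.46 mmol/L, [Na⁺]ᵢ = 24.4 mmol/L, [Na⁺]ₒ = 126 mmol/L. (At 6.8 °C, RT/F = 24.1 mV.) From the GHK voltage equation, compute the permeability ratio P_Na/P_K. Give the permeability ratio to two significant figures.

Let α = P_Na/P_K. GHK: Vm = 24.1·ln[(Kₒ + α·Naₒ)/(Kᵢ + α·Naᵢ)].
e^(Vm/24.1) = e^(-63.7/24.1) = 0.071137
So 0.071137·(Kᵢ + α·Naᵢ) = Kₒ + α·Naₒ → α = (0.071137·150.0 − 6.46) / (126.0 − 0.071137·24.4)
α = (10.67 − 6.46) / (126.0 − 1.736) = 4.21/124.3 = 0.03388

0.034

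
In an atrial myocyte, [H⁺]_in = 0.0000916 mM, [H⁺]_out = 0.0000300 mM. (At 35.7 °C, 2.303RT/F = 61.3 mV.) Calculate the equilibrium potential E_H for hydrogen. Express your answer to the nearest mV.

E = (61.3/z) · log₁₀([H⁺]_out/[H⁺]_in) with z = +1.
= (61.3/1) · log₁₀(0.0000300/0.0000916) = 61.30 · log₁₀(0.3275)
= 61.30 · (-0.4848) = -29.72 mV

-30 mV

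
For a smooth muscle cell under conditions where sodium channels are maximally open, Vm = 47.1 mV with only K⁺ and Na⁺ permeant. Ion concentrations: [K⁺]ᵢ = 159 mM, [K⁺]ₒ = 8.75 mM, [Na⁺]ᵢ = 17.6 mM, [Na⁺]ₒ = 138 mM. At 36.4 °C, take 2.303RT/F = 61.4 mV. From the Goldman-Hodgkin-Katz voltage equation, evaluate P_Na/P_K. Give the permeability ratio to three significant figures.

Let α = P_Na/P_K. GHK: Vm = 61.4·log₁₀[(Kₒ + α·Naₒ)/(Kᵢ + α·Naᵢ)].
10^(Vm/61.4) = 10^(47.1/61.4) = 5.8493
So 5.8493·(Kᵢ + α·Naᵢ) = Kₒ + α·Naₒ → α = (5.8493·159.0 − 8.75) / (138.0 − 5.8493·17.6)
α = (930 − 8.75) / (138.0 − 102.9) = 921.3/35.05 = 26.28

26.3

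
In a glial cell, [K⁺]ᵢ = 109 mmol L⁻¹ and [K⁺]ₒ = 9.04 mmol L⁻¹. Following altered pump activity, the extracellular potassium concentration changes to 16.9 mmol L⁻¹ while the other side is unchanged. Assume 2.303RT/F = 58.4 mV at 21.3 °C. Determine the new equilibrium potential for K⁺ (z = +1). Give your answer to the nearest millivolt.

-47 mV

After the shift: [K⁺]_out = 16.9, [K⁺]_in = 109 mmol L⁻¹.
E_new = (58.4/1)·log₁₀(16.9/109) = 58.40 · (-0.8095) = -47.28 mV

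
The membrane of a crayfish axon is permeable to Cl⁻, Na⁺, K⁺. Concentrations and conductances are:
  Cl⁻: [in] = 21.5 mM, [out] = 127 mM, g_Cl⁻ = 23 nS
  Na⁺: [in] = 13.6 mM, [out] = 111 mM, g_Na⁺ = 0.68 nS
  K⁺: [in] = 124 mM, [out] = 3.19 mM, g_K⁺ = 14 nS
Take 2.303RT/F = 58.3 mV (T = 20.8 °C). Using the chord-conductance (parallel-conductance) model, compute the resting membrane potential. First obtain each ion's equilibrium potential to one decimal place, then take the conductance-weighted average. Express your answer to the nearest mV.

-61 mV

E_Cl⁻ = (58.3/-1)·log₁₀(127/21.5) = -45.0 mV
E_Na⁺ = (58.3/1)·log₁₀(111/13.6) = 53.2 mV
E_K⁺ = (58.3/1)·log₁₀(3.19/124) = -92.7 mV
Vm = (Σ gᵢEᵢ)/(Σ gᵢ) = (23·-45.0 + 0.68·53.2 + 14·-92.7) / (23 + 0.68 + 14)
= -2296.62 / 37.68 = -60.95 mV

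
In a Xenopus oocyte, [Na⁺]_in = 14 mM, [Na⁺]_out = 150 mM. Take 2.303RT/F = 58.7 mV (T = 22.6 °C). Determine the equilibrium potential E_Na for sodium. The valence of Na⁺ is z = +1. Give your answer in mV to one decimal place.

60.5 mV

E = (58.7/z) · log₁₀([Na⁺]_out/[Na⁺]_in) with z = +1.
= (58.7/1) · log₁₀(150/14) = 58.70 · log₁₀(10.71)
= 58.70 · (1.0300) = 60.46 mV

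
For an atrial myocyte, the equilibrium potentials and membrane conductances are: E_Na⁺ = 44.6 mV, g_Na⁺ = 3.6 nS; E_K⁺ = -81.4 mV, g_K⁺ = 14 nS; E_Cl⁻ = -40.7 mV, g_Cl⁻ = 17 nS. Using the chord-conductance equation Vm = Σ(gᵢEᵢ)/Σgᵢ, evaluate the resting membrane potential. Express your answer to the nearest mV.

Σ gᵢEᵢ = 3.6·(44.6) + 14·(-81.4) + 17·(-40.7) = -1670.94
Σ gᵢ = 3.6 + 14 + 17 = 34.6
Vm = -1670.94 / 34.6 = -48.29 mV

-48 mV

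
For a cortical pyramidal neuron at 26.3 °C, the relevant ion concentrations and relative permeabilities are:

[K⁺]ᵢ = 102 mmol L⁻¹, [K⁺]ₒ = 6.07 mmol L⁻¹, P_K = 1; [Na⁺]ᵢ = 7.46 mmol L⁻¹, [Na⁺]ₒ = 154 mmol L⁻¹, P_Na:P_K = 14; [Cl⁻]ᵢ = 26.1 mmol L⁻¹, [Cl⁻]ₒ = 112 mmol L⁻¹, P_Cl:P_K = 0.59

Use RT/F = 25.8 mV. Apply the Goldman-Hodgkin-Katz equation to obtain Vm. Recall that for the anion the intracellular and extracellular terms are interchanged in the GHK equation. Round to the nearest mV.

54 mV

Vm = 25.8 · ln[(Σ P·[cation]ₒ + Σ P·[anion]ᵢ) / (Σ P·[cation]ᵢ + Σ P·[anion]ₒ)]
Numerator = 1×6.07 + 14×154 + 0.59×26.1 = 2177
Denominator = 1×102 + 14×7.46 + 0.59×112 = 272.5
Vm = 25.8 · ln(7.9901) = 25.8 × (2.0782) = 53.62 mV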